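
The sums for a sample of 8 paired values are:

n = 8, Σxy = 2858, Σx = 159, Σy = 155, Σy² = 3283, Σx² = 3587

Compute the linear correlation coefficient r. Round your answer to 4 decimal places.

-0.6441

r = (nΣxy − ΣxΣy) / √[(nΣx² − (Σx)²)(nΣy² − (Σy)²)]
Numerator: 8×2858 − 159×155 = -1781
Denominator: √[(28696 − 25281)(26264 − 24025)] = √[3415 × 2239] = 2765.1736
r = -1781 / 2765.1736 ≈ -0.6441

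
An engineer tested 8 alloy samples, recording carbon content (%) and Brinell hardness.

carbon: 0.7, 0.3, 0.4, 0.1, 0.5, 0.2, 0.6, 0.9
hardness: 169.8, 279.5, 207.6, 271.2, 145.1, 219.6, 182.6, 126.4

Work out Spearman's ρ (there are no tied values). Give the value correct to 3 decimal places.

-0.857

Rank carbon: 7, 3, 4, 1, 5, 2, 6, 8
Rank hardness: 3, 8, 5, 7, 2, 6, 4, 1
d = rank(carbon) − rank(hardness): 4, -5, -1, -6, 3, -4, 2, 7; Σd² = 156
ρ = 1 − 6Σd² / [n(n²−1)] = 1 − 6×156 / (8×63) = 1 − 936/504 ≈ -0.857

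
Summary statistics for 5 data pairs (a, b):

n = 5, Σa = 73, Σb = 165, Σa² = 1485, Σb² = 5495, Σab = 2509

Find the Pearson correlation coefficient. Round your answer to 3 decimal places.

0.691

r = (nΣab − ΣaΣb) / √[(nΣa² − (Σa)²)(nΣb² − (Σb)²)]
Numerator: 5×2509 − 73×165 = 500
Denominator: √[(7425 − 5329)(27475 − 27225)] = √[2096 × 250] = 723.8784
r = 500 / 723.8784 ≈ 0.691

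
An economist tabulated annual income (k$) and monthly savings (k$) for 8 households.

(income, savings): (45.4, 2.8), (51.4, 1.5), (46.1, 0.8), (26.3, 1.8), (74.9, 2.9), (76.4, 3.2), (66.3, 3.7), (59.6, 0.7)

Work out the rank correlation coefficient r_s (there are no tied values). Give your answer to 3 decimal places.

0.500

Rank income: 2, 4, 3, 1, 7, 8, 6, 5
Rank savings: 5, 3, 2, 4, 6, 7, 8, 1
d = rank(income) − rank(savings): -3, 1, 1, -3, 1, 1, -2, 4; Σd² = 42
ρ = 1 − 6Σd² / [n(n²−1)] = 1 − 6×42 / (8×63) = 1 − 252/504 ≈ 0.500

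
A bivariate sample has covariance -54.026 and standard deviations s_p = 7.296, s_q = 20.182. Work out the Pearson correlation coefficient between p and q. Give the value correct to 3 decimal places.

r = Cov(p,q) / (s_p · s_q) = -54.026 / (7.296 × 20.182)
  = -54.026 / 147.2479 ≈ -0.367

-0.367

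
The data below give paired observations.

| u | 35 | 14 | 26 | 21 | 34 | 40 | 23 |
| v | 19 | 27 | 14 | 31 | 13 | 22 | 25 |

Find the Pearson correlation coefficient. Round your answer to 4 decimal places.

-0.5683

n = 7, Σu = 193, Σv = 151, Σu² = 5823, Σv² = 3525, Σuv = 3955
nΣuv − ΣuΣv = 27685 − 29143 = -1458
nΣu² − (Σu)² = 40761 − 37249 = 3512; nΣv² − (Σv)² = 24675 − 22801 = 1874
r = -1458 / √(3512 × 1874) = -1458 / 2565.4411 ≈ -0.5683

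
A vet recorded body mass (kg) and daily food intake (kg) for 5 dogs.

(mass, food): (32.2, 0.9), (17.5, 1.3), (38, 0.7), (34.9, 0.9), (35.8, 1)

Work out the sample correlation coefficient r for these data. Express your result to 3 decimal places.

n = 5, Σx = 158.4, Σy = 4.8, Σx² = 5286.74, Σy² = 4.8, Σxy = 145.54
nΣxy − ΣxΣy = 727.7 − 760.32 = -32.62
nΣx² − (Σx)² = 26433.7 − 25090.56 = 1343.14; nΣy² − (Σy)² = 24 − 23.04 = 0.96
r = -32.62 / √(1343.14 × 0.96) = -32.62 / 35.9084 ≈ -0.908

-0.908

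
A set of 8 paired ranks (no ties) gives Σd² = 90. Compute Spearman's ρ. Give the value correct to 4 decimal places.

ρ = 1 − 6Σd² / [n(n²−1)] = 1 − 6×90 / (8×63)
  = 1 − 540/504 = 1 − 1.07143 ≈ -0.0714

-0.0714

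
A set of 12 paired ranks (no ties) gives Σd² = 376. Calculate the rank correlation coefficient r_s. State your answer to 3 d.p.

ρ = 1 − 6Σd² / [n(n²−1)] = 1 − 6×376 / (12×143)
  = 1 − 2256/1716 = 1 − 1.3147 ≈ -0.315

-0.315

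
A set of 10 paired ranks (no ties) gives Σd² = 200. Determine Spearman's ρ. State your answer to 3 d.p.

ρ = 1 − 6Σd² / [n(n²−1)] = 1 − 6×200 / (10×99)
  = 1 − 1200/990 = 1 − 1.2121 ≈ -0.212

-0.212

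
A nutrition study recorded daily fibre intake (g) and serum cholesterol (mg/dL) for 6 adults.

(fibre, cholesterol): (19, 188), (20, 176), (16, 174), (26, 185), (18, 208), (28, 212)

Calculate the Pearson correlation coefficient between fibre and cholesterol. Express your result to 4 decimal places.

0.4526

n = 6, Σx = 127, Σy = 1143, Σx² = 2801, Σy² = 219029, Σxy = 24366
nΣxy − ΣxΣy = 146196 − 145161 = 1035
nΣx² − (Σx)² = 16806 − 16129 = 677; nΣy² − (Σy)² = 1314174 − 1306449 = 7725
r = 1035 / √(677 × 7725) = 1035 / 2286.8811 ≈ 0.4526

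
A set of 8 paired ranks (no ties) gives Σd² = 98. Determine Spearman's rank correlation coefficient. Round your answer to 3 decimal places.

-0.167

ρ = 1 − 6Σd² / [n(n²−1)] = 1 − 6×98 / (8×63)
  = 1 − 588/504 = 1 − 1.1667 ≈ -0.167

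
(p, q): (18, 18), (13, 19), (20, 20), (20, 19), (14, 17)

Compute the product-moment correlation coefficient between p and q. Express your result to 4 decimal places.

n = 5, Σp = 85, Σq = 93, Σp² = 1489, Σq² = 1735, Σpq = 1589
nΣpq − ΣpΣq = 7945 − 7905 = 40
nΣp² − (Σp)² = 7445 − 7225 = 220; nΣq² − (Σq)² = 8675 − 8649 = 26
r = 40 / √(220 × 26) = 40 / 75.6307 ≈ 0.5289

0.5289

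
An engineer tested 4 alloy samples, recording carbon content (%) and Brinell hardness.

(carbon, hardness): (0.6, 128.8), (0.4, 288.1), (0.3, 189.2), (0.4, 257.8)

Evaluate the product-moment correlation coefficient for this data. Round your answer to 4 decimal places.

-0.5480

n = 4, Σx = 1.7, Σy = 863.9, Σx² = 0.77, Σy² = 201848.53, Σxy = 352.4
nΣxy − ΣxΣy = 1409.6 − 1468.63 = -59.03
nΣx² − (Σx)² = 3.08 − 2.89 = 0.19; nΣy² − (Σy)² = 807394.12 − 746323.21 = 61070.91
r = -59.03 / √(0.19 × 61070.91) = -59.03 / 107.7194 ≈ -0.5480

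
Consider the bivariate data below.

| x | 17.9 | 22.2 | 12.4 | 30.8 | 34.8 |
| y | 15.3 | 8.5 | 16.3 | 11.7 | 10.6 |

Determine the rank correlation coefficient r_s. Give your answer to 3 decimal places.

Rank x: 2, 3, 1, 4, 5
Rank y: 4, 1, 5, 3, 2
d = rank(x) − rank(y): -2, 2, -4, 1, 3; Σd² = 34
ρ = 1 − 6Σd² / [n(n²−1)] = 1 − 6×34 / (5×24) = 1 − 204/120 ≈ -0.700

-0.700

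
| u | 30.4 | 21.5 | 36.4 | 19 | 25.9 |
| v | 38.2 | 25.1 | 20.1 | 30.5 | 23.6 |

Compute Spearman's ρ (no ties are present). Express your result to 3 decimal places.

-0.400

Rank u: 4, 2, 5, 1, 3
Rank v: 5, 3, 1, 4, 2
d = rank(u) − rank(v): -1, -1, 4, -3, 1; Σd² = 28
ρ = 1 − 6Σd² / [n(n²−1)] = 1 − 6×28 / (5×24) = 1 − 168/120 ≈ -0.400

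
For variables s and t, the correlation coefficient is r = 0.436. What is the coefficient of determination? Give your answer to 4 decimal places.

0.1901

r² = (0.436)² = 0.1901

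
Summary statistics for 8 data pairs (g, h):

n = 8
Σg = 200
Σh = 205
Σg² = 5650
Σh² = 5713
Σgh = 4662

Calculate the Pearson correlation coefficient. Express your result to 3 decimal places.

-0.847

r = (nΣgh − ΣgΣh) / √[(nΣg² − (Σg)²)(nΣh² − (Σh)²)]
Numerator: 8×4662 − 200×205 = -3704
Denominator: √[(45200 − 40000)(45704 − 42025)] = √[5200 × 3679] = 4373.8770
r = -3704 / 4373.8770 ≈ -0.847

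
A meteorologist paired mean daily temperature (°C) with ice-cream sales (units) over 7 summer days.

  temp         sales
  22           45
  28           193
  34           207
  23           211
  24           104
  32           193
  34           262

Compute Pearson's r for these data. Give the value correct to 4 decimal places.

0.7225

n = 7, Σx = 197, Σy = 1215, Σx² = 5709, Σy² = 243353, Σxy = 35865
nΣxy − ΣxΣy = 251055 − 239355 = 11700
nΣx² − (Σx)² = 39963 − 38809 = 1154; nΣy² − (Σy)² = 1703471 − 1476225 = 227246
r = 11700 / √(1154 × 227246) = 11700 / 16193.8842 ≈ 0.7225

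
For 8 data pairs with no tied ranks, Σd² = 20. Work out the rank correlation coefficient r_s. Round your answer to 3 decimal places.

ρ = 1 − 6Σd² / [n(n²−1)] = 1 − 6×20 / (8×63)
  = 1 − 120/504 = 1 − 0.2381 ≈ 0.762

0.762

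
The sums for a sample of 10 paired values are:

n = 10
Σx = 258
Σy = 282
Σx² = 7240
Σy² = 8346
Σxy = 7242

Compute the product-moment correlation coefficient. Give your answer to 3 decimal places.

-0.070

r = (nΣxy − ΣxΣy) / √[(nΣx² − (Σx)²)(nΣy² − (Σy)²)]
Numerator: 10×7242 − 258×282 = -336
Denominator: √[(72400 − 66564)(83460 − 79524)] = √[5836 × 3936] = 4792.7545
r = -336 / 4792.7545 ≈ -0.070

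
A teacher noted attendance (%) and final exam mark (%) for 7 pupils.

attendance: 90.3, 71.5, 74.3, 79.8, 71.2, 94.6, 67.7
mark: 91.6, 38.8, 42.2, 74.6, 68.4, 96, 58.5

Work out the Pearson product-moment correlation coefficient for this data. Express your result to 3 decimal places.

0.834

n = 7, Σx = 549.4, Σy = 470.1, Σx² = 43756.76, Σy² = 34558.81, Σxy = 38046.35
nΣxy − ΣxΣy = 266324.45 − 258272.94 = 8051.51
nΣx² − (Σx)² = 306297.32 − 301840.36 = 4456.96; nΣy² − (Σy)² = 241911.67 − 220994.01 = 20917.66
r = 8051.51 / √(4456.96 × 20917.66) = 8051.51 / 9655.5256 ≈ 0.834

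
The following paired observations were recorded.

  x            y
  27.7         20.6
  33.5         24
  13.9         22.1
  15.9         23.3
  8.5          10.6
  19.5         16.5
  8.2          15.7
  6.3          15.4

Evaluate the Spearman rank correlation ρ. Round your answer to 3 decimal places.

Rank x: 7, 8, 4, 5, 3, 6, 2, 1
Rank y: 5, 8, 6, 7, 1, 4, 3, 2
d = rank(x) − rank(y): 2, 0, -2, -2, 2, 2, -1, -1; Σd² = 22
ρ = 1 − 6Σd² / [n(n²−1)] = 1 − 6×22 / (8×63) = 1 − 132/504 ≈ 0.738

0.738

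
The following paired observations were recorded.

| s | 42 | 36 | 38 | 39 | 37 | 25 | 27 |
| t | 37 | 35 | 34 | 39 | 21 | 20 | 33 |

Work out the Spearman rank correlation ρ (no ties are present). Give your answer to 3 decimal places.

Rank s: 7, 3, 5, 6, 4, 1, 2
Rank t: 6, 5, 4, 7, 2, 1, 3
d = rank(s) − rank(t): 1, -2, 1, -1, 2, 0, -1; Σd² = 12
ρ = 1 − 6Σd² / [n(n²−1)] = 1 − 6×12 / (7×48) = 1 − 72/336 ≈ 0.786

0.786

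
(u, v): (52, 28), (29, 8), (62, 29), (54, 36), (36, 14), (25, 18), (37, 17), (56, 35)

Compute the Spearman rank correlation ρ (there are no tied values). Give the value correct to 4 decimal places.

0.7619

Rank u: 5, 2, 8, 6, 3, 1, 4, 7
Rank v: 5, 1, 6, 8, 2, 4, 3, 7
d = rank(u) − rank(v): 0, 1, 2, -2, 1, -3, 1, 0; Σd² = 20
ρ = 1 − 6Σd² / [n(n²−1)] = 1 − 6×20 / (8×63) = 1 − 120/504 ≈ 0.7619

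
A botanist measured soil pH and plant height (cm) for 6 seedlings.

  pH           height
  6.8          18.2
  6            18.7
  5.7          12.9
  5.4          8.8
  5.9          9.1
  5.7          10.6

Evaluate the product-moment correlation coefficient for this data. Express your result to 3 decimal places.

0.739

n = 6, Σx = 35.5, Σy = 78.3, Σx² = 211.19, Σy² = 1119.95, Σxy = 471.12
nΣxy − ΣxΣy = 2826.72 − 2779.65 = 47.07
nΣx² − (Σx)² = 1267.14 − 1260.25 = 6.89; nΣy² − (Σy)² = 6719.7 − 6130.89 = 588.81
r = 47.07 / √(6.89 × 588.81) = 47.07 / 63.6938 ≈ 0.739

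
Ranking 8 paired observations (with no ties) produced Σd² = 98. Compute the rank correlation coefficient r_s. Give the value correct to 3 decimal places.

-0.167

ρ = 1 − 6Σd² / [n(n²−1)] = 1 − 6×98 / (8×63)
  = 1 − 588/504 = 1 − 1.1667 ≈ -0.167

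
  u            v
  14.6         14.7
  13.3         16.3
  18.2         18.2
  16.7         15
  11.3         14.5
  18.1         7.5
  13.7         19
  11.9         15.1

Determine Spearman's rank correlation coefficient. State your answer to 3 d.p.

Rank u: 5, 3, 8, 6, 1, 7, 4, 2
Rank v: 3, 6, 7, 4, 2, 1, 8, 5
d = rank(u) − rank(v): 2, -3, 1, 2, -1, 6, -4, -3; Σd² = 80
ρ = 1 − 6Σd² / [n(n²−1)] = 1 − 6×80 / (8×63) = 1 − 480/504 ≈ 0.048

0.048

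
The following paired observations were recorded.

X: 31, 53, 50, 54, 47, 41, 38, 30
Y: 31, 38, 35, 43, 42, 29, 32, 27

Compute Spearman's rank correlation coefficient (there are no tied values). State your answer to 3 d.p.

0.857

Rank X: 2, 7, 6, 8, 5, 4, 3, 1
Rank Y: 3, 6, 5, 8, 7, 2, 4, 1
d = rank(X) − rank(Y): -1, 1, 1, 0, -2, 2, -1, 0; Σd² = 12
ρ = 1 − 6Σd² / [n(n²−1)] = 1 − 6×12 / (8×63) = 1 − 72/504 ≈ 0.857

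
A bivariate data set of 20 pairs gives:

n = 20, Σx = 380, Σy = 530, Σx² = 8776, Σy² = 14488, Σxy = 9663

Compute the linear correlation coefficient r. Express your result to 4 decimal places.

r = (nΣxy − ΣxΣy) / √[(nΣx² − (Σx)²)(nΣy² − (Σy)²)]
Numerator: 20×9663 − 380×530 = -8140
Denominator: √[(175520 − 144400)(289760 − 280900)] = √[31120 × 8860] = 16604.9149
r = -8140 / 16604.9149 ≈ -0.4902

-0.4902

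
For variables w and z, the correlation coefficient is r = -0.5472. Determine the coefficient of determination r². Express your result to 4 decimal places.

0.2994

r² = (-0.5472)² = 0.2994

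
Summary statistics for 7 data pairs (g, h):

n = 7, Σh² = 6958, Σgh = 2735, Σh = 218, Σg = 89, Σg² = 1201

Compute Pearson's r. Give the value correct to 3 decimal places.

r = (nΣgh − ΣgΣh) / √[(nΣg² − (Σg)²)(nΣh² − (Σh)²)]
Numerator: 7×2735 − 89×218 = -257
Denominator: √[(8407 − 7921)(48706 − 47524)] = √[486 × 1182] = 757.9261
r = -257 / 757.9261 ≈ -0.339

-0.339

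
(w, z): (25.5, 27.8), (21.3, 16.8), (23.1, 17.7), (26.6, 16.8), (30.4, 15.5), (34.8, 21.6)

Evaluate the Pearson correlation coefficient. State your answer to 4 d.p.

n = 6, Σw = 161.7, Σz = 116.2, Σw² = 4480.31, Σz² = 2357.42, Σwz = 3145.37
nΣwz − ΣwΣz = 18872.22 − 18789.54 = 82.68
nΣw² − (Σw)² = 26881.86 − 26146.89 = 734.97; nΣz² − (Σz)² = 14144.52 − 13502.44 = 642.08
r = 82.68 / √(734.97 × 642.08) = 82.68 / 686.9567 ≈ 0.1204

0.1204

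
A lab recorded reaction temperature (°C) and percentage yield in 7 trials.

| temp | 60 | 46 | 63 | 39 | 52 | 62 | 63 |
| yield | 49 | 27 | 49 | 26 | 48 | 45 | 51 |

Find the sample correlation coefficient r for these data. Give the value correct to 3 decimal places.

n = 7, Σx = 385, Σy = 295, Σx² = 21723, Σy² = 13137, Σxy = 16782
nΣxy − ΣxΣy = 117474 − 113575 = 3899
nΣx² − (Σx)² = 152061 − 148225 = 3836; nΣy² − (Σy)² = 91959 − 87025 = 4934
r = 3899 / √(3836 × 4934) = 3899 / 4350.4970 ≈ 0.896

0.896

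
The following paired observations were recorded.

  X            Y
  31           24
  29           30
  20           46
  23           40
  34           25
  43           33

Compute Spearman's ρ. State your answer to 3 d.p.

-0.600

Rank X: 4, 3, 1, 2, 5, 6
Rank Y: 1, 3, 6, 5, 2, 4
d = rank(X) − rank(Y): 3, 0, -5, -3, 3, 2; Σd² = 56
ρ = 1 − 6Σd² / [n(n²−1)] = 1 − 6×56 / (6×35) = 1 − 336/210 ≈ -0.600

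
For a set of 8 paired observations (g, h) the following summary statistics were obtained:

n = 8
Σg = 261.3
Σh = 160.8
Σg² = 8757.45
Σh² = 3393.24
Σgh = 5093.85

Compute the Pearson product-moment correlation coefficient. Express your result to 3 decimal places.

r = (nΣgh − ΣgΣh) / √[(nΣg² − (Σg)²)(nΣh² − (Σh)²)]
Numerator: 8×5093.85 − 261.3×160.8 = -1266.24
Denominator: √[(70059.6 − 68277.69)(27145.92 − 25856.64)] = √[1781.91 × 1289.28] = 1515.7114
r = -1266.24 / 1515.7114 ≈ -0.835

-0.835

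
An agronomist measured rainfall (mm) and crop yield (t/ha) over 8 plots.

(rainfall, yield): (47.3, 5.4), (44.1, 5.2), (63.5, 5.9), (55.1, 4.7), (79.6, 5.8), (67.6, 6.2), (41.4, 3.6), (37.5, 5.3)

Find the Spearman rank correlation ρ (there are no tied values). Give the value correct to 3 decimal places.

Rank rainfall: 4, 3, 6, 5, 8, 7, 2, 1
Rank yield: 5, 3, 7, 2, 6, 8, 1, 4
d = rank(rainfall) − rank(yield): -1, 0, -1, 3, 2, -1, 1, -3; Σd² = 26
ρ = 1 − 6Σd² / [n(n²−1)] = 1 − 6×26 / (8×63) = 1 − 156/504 ≈ 0.690

0.690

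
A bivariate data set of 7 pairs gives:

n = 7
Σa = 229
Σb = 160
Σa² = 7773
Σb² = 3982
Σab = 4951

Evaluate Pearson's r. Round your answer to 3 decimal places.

r = (nΣab − ΣaΣb) / √[(nΣa² − (Σa)²)(nΣb² − (Σb)²)]
Numerator: 7×4951 − 229×160 = -1983
Denominator: √[(54411 − 52441)(27874 − 25600)] = √[1970 × 2274] = 2116.5491
r = -1983 / 2116.5491 ≈ -0.937

-0.937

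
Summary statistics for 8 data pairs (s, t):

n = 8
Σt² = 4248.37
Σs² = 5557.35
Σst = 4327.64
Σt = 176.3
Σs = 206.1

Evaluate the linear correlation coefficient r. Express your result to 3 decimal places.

r = (nΣst − ΣsΣt) / √[(nΣs² − (Σs)²)(nΣt² − (Σt)²)]
Numerator: 8×4327.64 − 206.1×176.3 = -1714.31
Denominator: √[(44458.8 − 42477.21)(33986.96 − 31081.69)] = √[1981.59 × 2905.27] = 2399.3862
r = -1714.31 / 2399.3862 ≈ -0.714

-0.714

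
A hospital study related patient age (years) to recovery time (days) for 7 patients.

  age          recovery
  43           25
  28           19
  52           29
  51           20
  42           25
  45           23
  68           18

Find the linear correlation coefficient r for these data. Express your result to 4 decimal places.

-0.1007

n = 7, Σx = 329, Σy = 159, Σx² = 16351, Σy² = 3705, Σxy = 7444
nΣxy − ΣxΣy = 52108 − 52311 = -203
nΣx² − (Σx)² = 114457 − 108241 = 6216; nΣy² − (Σy)² = 25935 − 25281 = 654
r = -203 / √(6216 × 654) = -203 / 2016.2500 ≈ -0.1007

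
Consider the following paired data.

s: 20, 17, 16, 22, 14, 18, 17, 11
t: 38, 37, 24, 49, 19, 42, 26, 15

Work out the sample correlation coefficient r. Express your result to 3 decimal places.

0.917

n = 8, Σs = 135, Σt = 250, Σs² = 2359, Σt² = 8816, Σst = 4480
nΣst − ΣsΣt = 35840 − 33750 = 2090
nΣs² − (Σs)² = 18872 − 18225 = 647; nΣt² − (Σt)² = 70528 − 62500 = 8028
r = 2090 / √(647 × 8028) = 2090 / 2279.0603 ≈ 0.917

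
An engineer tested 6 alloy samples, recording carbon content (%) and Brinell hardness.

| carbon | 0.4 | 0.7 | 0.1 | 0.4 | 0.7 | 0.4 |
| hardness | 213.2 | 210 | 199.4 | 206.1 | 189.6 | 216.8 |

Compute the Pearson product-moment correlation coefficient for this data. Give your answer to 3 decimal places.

-0.151

n = 6, Σx = 2.7, Σy = 1235.1, Σx² = 1.47, Σy² = 254742.21, Σxy = 554.1
nΣxy − ΣxΣy = 3324.6 − 3334.77 = -10.17
nΣx² − (Σx)² = 8.82 − 7.29 = 1.53; nΣy² − (Σy)² = 1528453.26 − 1525472.01 = 2981.25
r = -10.17 / √(1.53 × 2981.25) = -10.17 / 67.5375 ≈ -0.151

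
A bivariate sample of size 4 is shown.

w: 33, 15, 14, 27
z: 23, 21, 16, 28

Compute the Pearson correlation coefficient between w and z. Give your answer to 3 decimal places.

0.694

n = 4, Σw = 89, Σz = 88, Σw² = 2239, Σz² = 2010, Σwz = 2054
nΣwz − ΣwΣz = 8216 − 7832 = 384
nΣw² − (Σw)² = 8956 − 7921 = 1035; nΣz² − (Σz)² = 8040 − 7744 = 296
r = 384 / √(1035 × 296) = 384 / 553.4980 ≈ 0.694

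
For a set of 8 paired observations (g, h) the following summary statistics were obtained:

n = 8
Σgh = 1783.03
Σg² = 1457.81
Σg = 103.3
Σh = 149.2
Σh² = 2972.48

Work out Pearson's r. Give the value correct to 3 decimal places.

-0.935

r = (nΣgh − ΣgΣh) / √[(nΣg² − (Σg)²)(nΣh² − (Σh)²)]
Numerator: 8×1783.03 − 103.3×149.2 = -1148.12
Denominator: √[(11662.48 − 10670.89)(23779.84 − 22260.64)] = √[991.59 × 1519.2] = 1227.3645
r = -1148.12 / 1227.3645 ≈ -0.935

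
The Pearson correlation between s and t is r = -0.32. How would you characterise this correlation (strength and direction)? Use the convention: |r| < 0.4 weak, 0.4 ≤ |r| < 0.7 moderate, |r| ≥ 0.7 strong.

weak negative

r = -0.32 < 0 so the relationship is negative.
|r| = 0.32, which falls in the weak range.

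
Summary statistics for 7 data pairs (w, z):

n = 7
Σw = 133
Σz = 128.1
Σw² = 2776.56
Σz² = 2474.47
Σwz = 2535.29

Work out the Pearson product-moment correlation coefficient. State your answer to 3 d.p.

r = (nΣwz − ΣwΣz) / √[(nΣw² − (Σw)²)(nΣz² − (Σz)²)]
Numerator: 7×2535.29 − 133×128.1 = 709.73
Denominator: √[(19435.92 − 17689)(17321.29 − 16409.61)] = √[1746.92 × 911.68] = 1261.9953
r = 709.73 / 1261.9953 ≈ 0.562

0.562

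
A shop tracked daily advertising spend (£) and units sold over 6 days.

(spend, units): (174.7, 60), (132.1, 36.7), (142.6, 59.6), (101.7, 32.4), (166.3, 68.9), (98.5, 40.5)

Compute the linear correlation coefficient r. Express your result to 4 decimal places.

n = 6, Σx = 815.9, Σy = 298.1, Σx² = 116006.09, Σy² = 15936.27, Σxy = 42571.43
nΣxy − ΣxΣy = 255428.58 − 243219.79 = 12208.79
nΣx² − (Σx)² = 696036.54 − 665692.81 = 30343.73; nΣy² − (Σy)² = 95617.62 − 88863.61 = 6754.01
r = 12208.79 / √(30343.73 × 6754.01) = 12208.79 / 14315.7904 ≈ 0.8528

0.8528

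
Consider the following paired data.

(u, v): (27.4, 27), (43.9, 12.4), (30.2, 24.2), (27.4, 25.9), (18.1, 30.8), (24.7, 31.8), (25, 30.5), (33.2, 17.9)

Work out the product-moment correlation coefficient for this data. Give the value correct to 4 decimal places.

n = 8, Σu = 229.9, Σv = 200.5, Σu² = 7005.71, Σv² = 5349.75, Σuv = 5424.38
nΣuv − ΣuΣv = 43395.04 − 46094.95 = -2699.91
nΣu² − (Σu)² = 56045.68 − 52854.01 = 3191.67; nΣv² − (Σv)² = 42798 − 40200.25 = 2597.75
r = -2699.91 / √(3191.67 × 2597.75) = -2699.91 / 2879.4376 ≈ -0.9377

-0.9377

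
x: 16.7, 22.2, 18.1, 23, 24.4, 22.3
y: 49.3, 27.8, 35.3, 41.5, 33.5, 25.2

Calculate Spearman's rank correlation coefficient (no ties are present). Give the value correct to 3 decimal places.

Rank x: 1, 3, 2, 5, 6, 4
Rank y: 6, 2, 4, 5, 3, 1
d = rank(x) − rank(y): -5, 1, -2, 0, 3, 3; Σd² = 48
ρ = 1 − 6Σd² / [n(n²−1)] = 1 − 6×48 / (6×35) = 1 − 288/210 ≈ -0.371

-0.371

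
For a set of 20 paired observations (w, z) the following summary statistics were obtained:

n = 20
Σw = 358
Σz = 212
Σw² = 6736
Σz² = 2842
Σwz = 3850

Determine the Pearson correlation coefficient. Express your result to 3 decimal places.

0.125

r = (nΣwz − ΣwΣz) / √[(nΣw² − (Σw)²)(nΣz² − (Σz)²)]
Numerator: 20×3850 − 358×212 = 1104
Denominator: √[(134720 − 128164)(56840 − 44944)] = √[6556 × 11896] = 8831.2047
r = 1104 / 8831.2047 ≈ 0.125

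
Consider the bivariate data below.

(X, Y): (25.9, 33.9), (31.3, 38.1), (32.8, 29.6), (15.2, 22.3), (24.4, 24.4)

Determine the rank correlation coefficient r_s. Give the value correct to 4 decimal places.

Rank X: 3, 4, 5, 1, 2
Rank Y: 4, 5, 3, 1, 2
d = rank(X) − rank(Y): -1, -1, 2, 0, 0; Σd² = 6
ρ = 1 − 6Σd² / [n(n²−1)] = 1 − 6×6 / (5×24) = 1 − 36/120 ≈ 0.7000

0.7000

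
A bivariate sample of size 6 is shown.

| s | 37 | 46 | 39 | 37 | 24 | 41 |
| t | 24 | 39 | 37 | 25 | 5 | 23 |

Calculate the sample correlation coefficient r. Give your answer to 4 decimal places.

n = 6, Σs = 224, Σt = 153, Σs² = 8632, Σt² = 4645, Σst = 6113
nΣst − ΣsΣt = 36678 − 34272 = 2406
nΣs² − (Σs)² = 51792 − 50176 = 1616; nΣt² − (Σt)² = 27870 − 23409 = 4461
r = 2406 / √(1616 × 4461) = 2406 / 2684.9536 ≈ 0.8961

0.8961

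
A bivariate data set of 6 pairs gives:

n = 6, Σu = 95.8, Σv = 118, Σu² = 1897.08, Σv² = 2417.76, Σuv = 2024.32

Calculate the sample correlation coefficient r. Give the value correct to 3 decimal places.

0.743

r = (nΣuv − ΣuΣv) / √[(nΣu² − (Σu)²)(nΣv² − (Σv)²)]
Numerator: 6×2024.32 − 95.8×118 = 841.52
Denominator: √[(11382.48 − 9177.64)(14506.56 − 13924)] = √[2204.84 × 582.56] = 1133.3365
r = 841.52 / 1133.3365 ≈ 0.743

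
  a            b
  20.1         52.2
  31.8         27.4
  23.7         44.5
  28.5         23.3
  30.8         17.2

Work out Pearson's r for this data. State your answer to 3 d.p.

n = 5, Σa = 134.9, Σb = 164.6, Σa² = 3737.83, Σb² = 6294.58, Σab = 4169
nΣab − ΣaΣb = 20845 − 22204.54 = -1359.54
nΣa² − (Σa)² = 18689.15 − 18198.01 = 491.14; nΣb² − (Σb)² = 31472.9 − 27093.16 = 4379.74
r = -1359.54 / √(491.14 × 4379.74) = -1359.54 / 1466.6511 ≈ -0.927

-0.927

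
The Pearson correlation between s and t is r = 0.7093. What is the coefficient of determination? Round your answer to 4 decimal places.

0.5031

r² = (0.7093)² = 0.5031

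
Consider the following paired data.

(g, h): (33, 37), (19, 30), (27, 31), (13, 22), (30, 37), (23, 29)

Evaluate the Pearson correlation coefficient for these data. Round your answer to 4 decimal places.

n = 6, Σg = 145, Σh = 186, Σg² = 3777, Σh² = 5924, Σgh = 4691
nΣgh − ΣgΣh = 28146 − 26970 = 1176
nΣg² − (Σg)² = 22662 − 21025 = 1637; nΣh² − (Σh)² = 35544 − 34596 = 948
r = 1176 / √(1637 × 948) = 1176 / 1245.7432 ≈ 0.9440

0.9440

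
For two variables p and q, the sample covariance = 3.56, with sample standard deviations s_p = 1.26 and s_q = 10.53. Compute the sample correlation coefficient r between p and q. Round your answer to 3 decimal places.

r = Cov(p,q) / (s_p · s_q) = 3.56 / (1.26 × 10.53)
  = 3.56 / 13.2678 ≈ 0.268

0.268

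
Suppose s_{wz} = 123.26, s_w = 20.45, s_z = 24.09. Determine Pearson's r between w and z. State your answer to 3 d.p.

0.250

r = Cov(w,z) / (s_w · s_z) = 123.26 / (20.45 × 24.09)
  = 123.26 / 492.6405 ≈ 0.250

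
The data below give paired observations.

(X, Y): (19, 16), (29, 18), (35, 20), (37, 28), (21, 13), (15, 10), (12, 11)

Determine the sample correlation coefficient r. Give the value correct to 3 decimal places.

n = 7, ΣX = 168, ΣY = 116, ΣX² = 4606, ΣY² = 2154, ΣXY = 3117
nΣXY − ΣXΣY = 21819 − 19488 = 2331
nΣX² − (ΣX)² = 32242 − 28224 = 4018; nΣY² − (ΣY)² = 15078 − 13456 = 1622
r = 2331 / √(4018 × 1622) = 2331 / 2552.8799 ≈ 0.913

0.913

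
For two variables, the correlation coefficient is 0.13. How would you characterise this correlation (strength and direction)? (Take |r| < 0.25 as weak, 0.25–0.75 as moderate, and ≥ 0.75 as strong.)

r = 0.13 > 0 so the relationship is positive.
|r| = 0.13, which falls in the weak range.

weak positive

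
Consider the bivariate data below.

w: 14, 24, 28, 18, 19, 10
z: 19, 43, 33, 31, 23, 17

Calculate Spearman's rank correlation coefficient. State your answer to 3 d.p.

0.886

Rank w: 2, 5, 6, 3, 4, 1
Rank z: 2, 6, 5, 4, 3, 1
d = rank(w) − rank(z): 0, -1, 1, -1, 1, 0; Σd² = 4
ρ = 1 − 6Σd² / [n(n²−1)] = 1 − 6×4 / (6×35) = 1 − 24/210 ≈ 0.886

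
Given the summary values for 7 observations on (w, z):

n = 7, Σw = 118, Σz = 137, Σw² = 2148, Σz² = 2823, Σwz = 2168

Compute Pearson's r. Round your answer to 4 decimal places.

r = (nΣwz − ΣwΣz) / √[(nΣw² − (Σw)²)(nΣz² − (Σz)²)]
Numerator: 7×2168 − 118×137 = -990
Denominator: √[(15036 − 13924)(19761 − 18769)] = √[1112 × 992] = 1050.2876
r = -990 / 1050.2876 ≈ -0.9426

-0.9426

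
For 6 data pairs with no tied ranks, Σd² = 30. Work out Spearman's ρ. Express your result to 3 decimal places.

ρ = 1 − 6Σd² / [n(n²−1)] = 1 − 6×30 / (6×35)
  = 1 − 180/210 = 1 − 0.8571 ≈ 0.143

0.143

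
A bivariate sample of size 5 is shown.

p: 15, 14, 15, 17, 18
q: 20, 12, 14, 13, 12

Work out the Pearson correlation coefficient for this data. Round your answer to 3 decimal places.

n = 5, Σp = 79, Σq = 71, Σp² = 1259, Σq² = 1053, Σpq = 1115
nΣpq − ΣpΣq = 5575 − 5609 = -34
nΣp² − (Σp)² = 6295 − 6241 = 54; nΣq² − (Σq)² = 5265 − 5041 = 224
r = -34 / √(54 × 224) = -34 / 109.9818 ≈ -0.309

-0.309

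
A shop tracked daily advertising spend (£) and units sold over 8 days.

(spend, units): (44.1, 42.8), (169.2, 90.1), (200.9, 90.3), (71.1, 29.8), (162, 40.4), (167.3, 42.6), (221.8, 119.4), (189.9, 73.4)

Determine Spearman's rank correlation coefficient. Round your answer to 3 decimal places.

Rank spend: 1, 5, 7, 2, 3, 4, 8, 6
Rank units: 4, 6, 7, 1, 2, 3, 8, 5
d = rank(spend) − rank(units): -3, -1, 0, 1, 1, 1, 0, 1; Σd² = 14
ρ = 1 − 6Σd² / [n(n²−1)] = 1 − 6×14 / (8×63) = 1 − 84/504 ≈ 0.833

0.833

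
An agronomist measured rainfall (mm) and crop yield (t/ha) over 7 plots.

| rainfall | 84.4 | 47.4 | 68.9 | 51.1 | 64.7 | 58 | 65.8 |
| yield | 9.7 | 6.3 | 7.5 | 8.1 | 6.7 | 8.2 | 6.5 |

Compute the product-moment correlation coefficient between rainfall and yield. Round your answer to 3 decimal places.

0.572

n = 7, Σx = 440.3, Σy = 53, Σx² = 28608.27, Σy² = 410.02, Σxy = 3384.75
nΣxy − ΣxΣy = 23693.25 − 23335.9 = 357.35
nΣx² − (Σx)² = 200257.89 − 193864.09 = 6393.8; nΣy² − (Σy)² = 2870.14 − 2809 = 61.14
r = 357.35 / √(6393.8 × 61.14) = 357.35 / 625.2335 ≈ 0.572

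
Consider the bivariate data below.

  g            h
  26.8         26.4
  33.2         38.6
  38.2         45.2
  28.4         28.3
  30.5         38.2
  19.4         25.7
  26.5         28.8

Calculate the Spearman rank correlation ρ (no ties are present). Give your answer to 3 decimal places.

Rank g: 3, 6, 7, 4, 5, 1, 2
Rank h: 2, 6, 7, 3, 5, 1, 4
d = rank(g) − rank(h): 1, 0, 0, 1, 0, 0, -2; Σd² = 6
ρ = 1 − 6Σd² / [n(n²−1)] = 1 − 6×6 / (7×48) = 1 − 36/336 ≈ 0.893

0.893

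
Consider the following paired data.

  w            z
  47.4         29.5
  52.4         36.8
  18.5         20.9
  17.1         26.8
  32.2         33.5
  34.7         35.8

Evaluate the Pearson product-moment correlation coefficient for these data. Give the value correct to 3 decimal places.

0.712

n = 6, Σw = 202.3, Σz = 183.3, Σw² = 7868.11, Σz² = 5783.43, Σwz = 6492.51
nΣwz − ΣwΣz = 38955.06 − 37081.59 = 1873.47
nΣw² − (Σw)² = 47208.66 − 40925.29 = 6283.37; nΣz² − (Σz)² = 34700.58 − 33598.89 = 1101.69
r = 1873.47 / √(6283.37 × 1101.69) = 1873.47 / 2631.0313 ≈ 0.712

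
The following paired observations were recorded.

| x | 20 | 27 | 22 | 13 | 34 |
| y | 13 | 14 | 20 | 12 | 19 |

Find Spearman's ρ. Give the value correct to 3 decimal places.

0.700

Rank x: 2, 4, 3, 1, 5
Rank y: 2, 3, 5, 1, 4
d = rank(x) − rank(y): 0, 1, -2, 0, 1; Σd² = 6
ρ = 1 − 6Σd² / [n(n²−1)] = 1 − 6×6 / (5×24) = 1 − 36/120 ≈ 0.700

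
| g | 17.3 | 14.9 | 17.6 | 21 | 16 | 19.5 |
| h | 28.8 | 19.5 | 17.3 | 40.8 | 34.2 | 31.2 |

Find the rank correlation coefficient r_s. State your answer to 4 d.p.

Rank g: 3, 1, 4, 6, 2, 5
Rank h: 3, 2, 1, 6, 5, 4
d = rank(g) − rank(h): 0, -1, 3, 0, -3, 1; Σd² = 20
ρ = 1 − 6Σd² / [n(n²−1)] = 1 − 6×20 / (6×35) = 1 − 120/210 ≈ 0.4286

0.4286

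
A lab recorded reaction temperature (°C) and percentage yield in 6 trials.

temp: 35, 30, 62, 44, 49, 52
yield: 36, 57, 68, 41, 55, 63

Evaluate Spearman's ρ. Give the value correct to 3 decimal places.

0.657

Rank temp: 2, 1, 6, 3, 4, 5
Rank yield: 1, 4, 6, 2, 3, 5
d = rank(temp) − rank(yield): 1, -3, 0, 1, 1, 0; Σd² = 12
ρ = 1 − 6Σd² / [n(n²−1)] = 1 − 6×12 / (6×35) = 1 − 72/210 ≈ 0.657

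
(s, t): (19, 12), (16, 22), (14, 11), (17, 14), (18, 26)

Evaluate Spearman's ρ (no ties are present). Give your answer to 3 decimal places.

0.300

Rank s: 5, 2, 1, 3, 4
Rank t: 2, 4, 1, 3, 5
d = rank(s) − rank(t): 3, -2, 0, 0, -1; Σd² = 14
ρ = 1 − 6Σd² / [n(n²−1)] = 1 − 6×14 / (5×24) = 1 − 84/120 ≈ 0.300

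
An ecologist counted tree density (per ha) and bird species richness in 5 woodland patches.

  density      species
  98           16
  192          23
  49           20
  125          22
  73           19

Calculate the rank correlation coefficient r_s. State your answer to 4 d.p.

0.6000

Rank density: 3, 5, 1, 4, 2
Rank species: 1, 5, 3, 4, 2
d = rank(density) − rank(species): 2, 0, -2, 0, 0; Σd² = 8
ρ = 1 − 6Σd² / [n(n²−1)] = 1 − 6×8 / (5×24) = 1 − 48/120 ≈ 0.6000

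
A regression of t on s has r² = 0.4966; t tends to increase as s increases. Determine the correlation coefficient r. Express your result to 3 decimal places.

|r| = √0.4966 = 0.705
The association is positive, so r = 0.705.

0.705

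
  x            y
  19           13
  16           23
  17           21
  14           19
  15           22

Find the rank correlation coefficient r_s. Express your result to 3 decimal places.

-0.300

Rank x: 5, 3, 4, 1, 2
Rank y: 1, 5, 3, 2, 4
d = rank(x) − rank(y): 4, -2, 1, -1, -2; Σd² = 26
ρ = 1 − 6Σd² / [n(n²−1)] = 1 − 6×26 / (5×24) = 1 − 156/120 ≈ -0.300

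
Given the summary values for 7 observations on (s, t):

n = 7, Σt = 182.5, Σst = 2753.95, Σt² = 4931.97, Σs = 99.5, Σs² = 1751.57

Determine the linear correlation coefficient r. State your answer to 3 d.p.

0.660

r = (nΣst − ΣsΣt) / √[(nΣs² − (Σs)²)(nΣt² − (Σt)²)]
Numerator: 7×2753.95 − 99.5×182.5 = 1118.9
Denominator: √[(12260.99 − 9900.25)(34523.79 − 33306.25)] = √[2360.74 × 1217.54] = 1695.3747
r = 1118.9 / 1695.3747 ≈ 0.660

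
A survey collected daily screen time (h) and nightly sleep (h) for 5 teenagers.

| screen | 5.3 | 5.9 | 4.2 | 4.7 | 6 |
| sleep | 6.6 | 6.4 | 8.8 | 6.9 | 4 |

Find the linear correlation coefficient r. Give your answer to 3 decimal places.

-0.863

n = 5, Σx = 26.1, Σy = 32.7, Σx² = 138.63, Σy² = 225.57, Σxy = 166.13
nΣxy − ΣxΣy = 830.65 − 853.47 = -22.82
nΣx² − (Σx)² = 693.15 − 681.21 = 11.94; nΣy² − (Σy)² = 1127.85 − 1069.29 = 58.56
r = -22.82 / √(11.94 × 58.56) = -22.82 / 26.4425 ≈ -0.863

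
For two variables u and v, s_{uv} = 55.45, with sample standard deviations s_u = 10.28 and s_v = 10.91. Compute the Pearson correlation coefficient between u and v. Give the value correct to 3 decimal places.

r = Cov(u,v) / (s_u · s_v) = 55.45 / (10.28 × 10.91)
  = 55.45 / 112.1548 ≈ 0.494

0.494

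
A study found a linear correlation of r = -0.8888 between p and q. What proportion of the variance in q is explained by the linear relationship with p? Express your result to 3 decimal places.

r² = (-0.8888)² = 0.790

0.790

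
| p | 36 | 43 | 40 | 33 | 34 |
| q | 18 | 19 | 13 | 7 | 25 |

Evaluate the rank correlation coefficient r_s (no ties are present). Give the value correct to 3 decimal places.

0.300

Rank p: 3, 5, 4, 1, 2
Rank q: 3, 4, 2, 1, 5
d = rank(p) − rank(q): 0, 1, 2, 0, -3; Σd² = 14
ρ = 1 − 6Σd² / [n(n²−1)] = 1 − 6×14 / (5×24) = 1 − 84/120 ≈ 0.300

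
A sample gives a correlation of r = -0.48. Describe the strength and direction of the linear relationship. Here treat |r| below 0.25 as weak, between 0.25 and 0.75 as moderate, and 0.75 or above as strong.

moderate negative

r = -0.48 < 0 so the relationship is negative.
|r| = 0.48, which falls in the moderate range.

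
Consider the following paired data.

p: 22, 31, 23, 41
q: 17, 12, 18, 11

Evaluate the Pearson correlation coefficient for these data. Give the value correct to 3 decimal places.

n = 4, Σp = 117, Σq = 58, Σp² = 3655, Σq² = 878, Σpq = 1611
nΣpq − ΣpΣq = 6444 − 6786 = -342
nΣp² − (Σp)² = 14620 − 13689 = 931; nΣq² − (Σq)² = 3512 − 3364 = 148
r = -342 / √(931 × 148) = -342 / 371.1981 ≈ -0.921

-0.921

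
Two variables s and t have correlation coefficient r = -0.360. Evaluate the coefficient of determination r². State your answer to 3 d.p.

r² = (-0.360)² = 0.130

0.130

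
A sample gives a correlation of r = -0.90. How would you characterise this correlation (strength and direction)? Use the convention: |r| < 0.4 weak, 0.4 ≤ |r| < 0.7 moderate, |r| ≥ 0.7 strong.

strong negative

r = -0.90 < 0 so the relationship is negative.
|r| = 0.90, which falls in the strong range.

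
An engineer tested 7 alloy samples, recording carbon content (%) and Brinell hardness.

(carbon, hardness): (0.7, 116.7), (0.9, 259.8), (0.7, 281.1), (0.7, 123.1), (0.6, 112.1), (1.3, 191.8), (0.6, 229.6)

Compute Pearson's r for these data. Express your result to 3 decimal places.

n = 7, Σx = 5.5, Σy = 1314.2, Σx² = 4.69, Σy² = 277355.56, Σxy = 1052.81
nΣxy − ΣxΣy = 7369.67 − 7228.1 = 141.57
nΣx² − (Σx)² = 32.83 − 30.25 = 2.58; nΣy² − (Σy)² = 1941488.92 − 1727121.64 = 214367.28
r = 141.57 / √(2.58 × 214367.28) = 141.57 / 743.6851 ≈ 0.190

0.190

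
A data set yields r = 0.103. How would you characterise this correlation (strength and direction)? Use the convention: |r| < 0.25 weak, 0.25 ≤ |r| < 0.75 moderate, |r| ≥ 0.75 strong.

weak positive

r = 0.103 > 0 so the relationship is positive.
|r| = 0.103, which falls in the weak range.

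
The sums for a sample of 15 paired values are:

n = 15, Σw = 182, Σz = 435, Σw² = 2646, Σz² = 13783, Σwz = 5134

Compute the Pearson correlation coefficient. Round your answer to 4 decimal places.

-0.2014

r = (nΣwz − ΣwΣz) / √[(nΣw² − (Σw)²)(nΣz² − (Σz)²)]
Numerator: 15×5134 − 182×435 = -2160
Denominator: √[(39690 − 33124)(206745 − 189225)] = √[6566 × 17520] = 10725.4986
r = -2160 / 10725.4986 ≈ -0.2014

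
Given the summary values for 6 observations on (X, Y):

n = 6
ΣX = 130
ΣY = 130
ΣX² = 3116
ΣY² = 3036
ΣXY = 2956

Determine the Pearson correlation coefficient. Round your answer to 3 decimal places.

0.544

r = (nΣXY − ΣXΣY) / √[(nΣX² − (ΣX)²)(nΣY² − (ΣY)²)]
Numerator: 6×2956 − 130×130 = 836
Denominator: √[(18696 − 16900)(18216 − 16900)] = √[1796 × 1316] = 1537.3796
r = 836 / 1537.3796 ≈ 0.544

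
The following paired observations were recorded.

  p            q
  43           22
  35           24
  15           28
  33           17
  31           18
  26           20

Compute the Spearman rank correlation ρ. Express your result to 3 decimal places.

Rank p: 6, 5, 1, 4, 3, 2
Rank q: 4, 5, 6, 1, 2, 3
d = rank(p) − rank(q): 2, 0, -5, 3, 1, -1; Σd² = 40
ρ = 1 − 6Σd² / [n(n²−1)] = 1 − 6×40 / (6×35) = 1 − 240/210 ≈ -0.143

-0.143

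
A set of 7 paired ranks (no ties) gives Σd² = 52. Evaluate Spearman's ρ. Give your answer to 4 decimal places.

ρ = 1 − 6Σd² / [n(n²−1)] = 1 − 6×52 / (7×48)
  = 1 − 312/336 = 1 − 0.92857 ≈ 0.0714

0.0714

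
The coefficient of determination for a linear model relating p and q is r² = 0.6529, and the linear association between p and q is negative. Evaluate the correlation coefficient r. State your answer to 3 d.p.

|r| = √0.6529 = 0.808
The association is negative, so r = −0.808.

-0.808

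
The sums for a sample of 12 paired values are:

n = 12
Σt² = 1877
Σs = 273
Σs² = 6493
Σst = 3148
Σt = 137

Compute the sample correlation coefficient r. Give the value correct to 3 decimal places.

r = (nΣst − ΣsΣt) / √[(nΣs² − (Σs)²)(nΣt² − (Σt)²)]
Numerator: 12×3148 − 273×137 = 375
Denominator: √[(77916 − 74529)(22524 − 18769)] = √[3387 × 3755] = 3566.2564
r = 375 / 3566.2564 ≈ 0.105

0.105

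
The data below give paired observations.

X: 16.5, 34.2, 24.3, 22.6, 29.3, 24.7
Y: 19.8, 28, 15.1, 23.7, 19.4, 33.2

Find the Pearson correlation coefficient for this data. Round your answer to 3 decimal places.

0.295

n = 6, ΣX = 151.6, ΣY = 139.2, ΣX² = 4011.72, ΣY² = 3444.34, ΣXY = 3575.31
nΣXY − ΣXΣY = 21451.86 − 21102.72 = 349.14
nΣX² − (ΣX)² = 24070.32 − 22982.56 = 1087.76; nΣY² − (ΣY)² = 20666.04 − 19376.64 = 1289.4
r = 349.14 / √(1087.76 × 1289.4) = 349.14 / 1184.2963 ≈ 0.295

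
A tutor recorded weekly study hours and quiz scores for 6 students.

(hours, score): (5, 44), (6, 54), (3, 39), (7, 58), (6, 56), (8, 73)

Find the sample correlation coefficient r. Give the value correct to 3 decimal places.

n = 6, Σx = 35, Σy = 324, Σx² = 219, Σy² = 18202, Σxy = 1987
nΣxy − ΣxΣy = 11922 − 11340 = 582
nΣx² − (Σx)² = 1314 − 1225 = 89; nΣy² − (Σy)² = 109212 − 104976 = 4236
r = 582 / √(89 × 4236) = 582 / 614.0065 ≈ 0.948

0.948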